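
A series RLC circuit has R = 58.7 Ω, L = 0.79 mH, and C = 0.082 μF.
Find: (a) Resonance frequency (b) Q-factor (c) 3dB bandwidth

Step 1 — Resonance: ω₀ = 1/√(LC) = 1/√(0.00079·8.2e-08) = 1.242e+05 rad/s.
Step 2 — f₀ = ω₀/(2π) = 1.977e+04 Hz.
Step 3 — Series Q: Q = ω₀L/R = 1.242e+05·0.00079/58.7 = 1.672.
Step 4 — Bandwidth: Δω = ω₀/Q = 7.43e+04 rad/s; BW = Δω/(2π) = 1.183e+04 Hz.

(a) f₀ = 1.977e+04 Hz  (b) Q = 1.672  (c) BW = 1.183e+04 Hz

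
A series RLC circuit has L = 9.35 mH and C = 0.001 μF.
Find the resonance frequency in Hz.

Step 1 — Resonance condition Im(Z)=0 gives ω₀ = 1/√(LC).
Step 2 — ω₀ = 1/√(0.00935·1e-09) = 3.27e+05 rad/s.
Step 3 — f₀ = ω₀/(2π) = 5.205e+04 Hz.

f₀ = 5.205e+04 Hz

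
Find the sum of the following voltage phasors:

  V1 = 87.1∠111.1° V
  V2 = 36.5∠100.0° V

Step 1 — Convert each phasor to rectangular form:
  V1 = 87.1·(cos(111.1°) + j·sin(111.1°)) = -31.36 + j81.26 V
  V2 = 36.5·(cos(100.0°) + j·sin(100.0°)) = -6.338 + j35.95 V
Step 2 — Sum components: V_total = -37.69 + j117.2 V.
Step 3 — Convert to polar: |V_total| = 123.1 V, ∠V_total = 107.8°.

V_total = 123.1∠107.8° V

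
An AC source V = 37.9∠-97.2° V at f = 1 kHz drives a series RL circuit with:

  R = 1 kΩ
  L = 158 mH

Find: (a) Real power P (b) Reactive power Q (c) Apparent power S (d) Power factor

Step 1 — Angular frequency: ω = 2π·f = 2π·1000 = 6283 rad/s.
Step 2 — Component impedances:
  R: Z = R = 1000 Ω
  L: Z = jωL = j·6283·0.158 = 0 + j992.7 Ω
Step 3 — Series combination: Z_total = R + L = 1000 + j992.7 Ω = 1409∠44.8° Ω.
Step 4 — Source phasor: V = 37.9∠-97.2° V = -4.75 - j37.6 V.
Step 5 — Current: I = V / Z = -0.02119 - j0.01656 A = 0.0269∠-142.0° A.
Step 6 — Complex power: S = V·I* = 0.7234 + j0.7182 VA.
Step 7 — Real power: P = Re(S) = 0.7234 W.
Step 8 — Reactive power: Q = Im(S) = 0.7182 VAR.
Step 9 — Apparent power: |S| = 1.019 VA.
Step 10 — Power factor: PF = P/|S| = 0.7097 (lagging).

(a) P = 0.7234 W  (b) Q = 0.7182 VAR  (c) S = 1.019 VA  (d) PF = 0.7097 (lagging)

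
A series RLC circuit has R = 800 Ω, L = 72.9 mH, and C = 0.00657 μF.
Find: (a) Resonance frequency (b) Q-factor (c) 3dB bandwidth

Step 1 — Resonance condition Im(Z)=0 gives ω₀ = 1/√(LC).
Step 2 — ω₀ = 1/√(0.0729·6.57e-09) = 4.569e+04 rad/s.
Step 3 — f₀ = ω₀/(2π) = 7272 Hz.
Step 4 — Series Q: Q = ω₀L/R = 4.569e+04·0.0729/800 = 4.164.
Step 5 — 3dB bandwidth: Δω = ω₀/Q = 1.097e+04 rad/s; BW = Δω/(2π) = 1747 Hz.

(a) f₀ = 7272 Hz  (b) Q = 4.164  (c) BW = 1747 Hz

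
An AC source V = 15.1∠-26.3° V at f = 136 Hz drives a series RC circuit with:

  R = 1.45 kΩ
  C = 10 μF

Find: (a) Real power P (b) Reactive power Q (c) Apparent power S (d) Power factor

Step 1 — Angular frequency: ω = 2π·f = 2π·136 = 854.5 rad/s.
Step 2 — Component impedances:
  R: Z = R = 1450 Ω
  C: Z = 1/(jωC) = -j/(ω·C) = 0 - j117 Ω
Step 3 — Series combination: Z_total = R + C = 1450 - j117 Ω = 1455∠-4.6° Ω.
Step 4 — Source phasor: V = 15.1∠-26.3° V = 13.54 - j6.69 V.
Step 5 — Current: I = V / Z = 0.009645 - j0.003836 A = 0.01038∠-21.7° A.
Step 6 — Complex power: S = V·I* = 0.1562 - j0.01261 VA.
Step 7 — Real power: P = Re(S) = 0.1562 W.
Step 8 — Reactive power: Q = Im(S) = -0.01261 VAR.
Step 9 — Apparent power: |S| = 0.1567 VA.
Step 10 — Power factor: PF = P/|S| = 0.9968 (leading).

(a) P = 0.1562 W  (b) Q = -0.01261 VAR  (c) S = 0.1567 VA  (d) PF = 0.9968 (leading)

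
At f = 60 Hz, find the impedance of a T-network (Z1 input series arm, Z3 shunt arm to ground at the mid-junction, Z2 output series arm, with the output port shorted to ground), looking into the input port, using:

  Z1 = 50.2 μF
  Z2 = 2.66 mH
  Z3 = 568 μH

Step 1 — Angular frequency: ω = 2π·f = 2π·60 = 377 rad/s.
Step 2 — Component impedances:
  Z1: Z = 1/(jωC) = -j/(ω·C) = 0 - j52.84 Ω
  Z2: Z = jωL = j·377·0.00266 = 0 + j1.003 Ω
  Z3: Z = jωL = j·377·0.000568 = 0 + j0.2141 Ω
Step 3 — With the output port shorted to ground, the output series arm Z2 runs from the junction to ground; the shunt arm Z3 also runs from the junction to ground. They appear in parallel: Z3 || Z2 = 0 + j0.1765 Ω.
Step 4 — Series with input arm Z1: Z_in = Z1 + (Z3 || Z2) = 0 - j52.66 Ω = 52.66∠-90.0° Ω.

Z = 0 - j52.66 Ω = 52.66∠-90.0° Ω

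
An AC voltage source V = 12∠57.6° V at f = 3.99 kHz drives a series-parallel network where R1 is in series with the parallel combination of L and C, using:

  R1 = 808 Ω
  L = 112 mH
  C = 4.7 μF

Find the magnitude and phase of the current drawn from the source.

Step 1 — Angular frequency: ω = 2π·f = 2π·3990 = 2.507e+04 rad/s.
Step 2 — Component impedances:
  R1: Z = R = 808 Ω
  L: Z = jωL = j·2.507e+04·0.112 = 0 + j2808 Ω
  C: Z = 1/(jωC) = -j/(ω·C) = 0 - j8.487 Ω
Step 3 — Parallel branch: L || C = 1/(1/L + 1/C) = 0 - j8.513 Ω.
Step 4 — Series with R1: Z_total = R1 + (L || C) = 808 - j8.513 Ω = 808∠-0.6° Ω.
Step 5 — Source phasor: V = 12∠57.6° V = 6.43 + j10.13 V.
Step 6 — Ohm's law: I = V / Z_total = (6.43 + j10.13) / (808 - j8.513) = 0.007825 + j0.01262 A.
Step 7 — Convert to polar: |I| = 0.01485 A, ∠I = 58.2°.

I = 0.01485∠58.2° A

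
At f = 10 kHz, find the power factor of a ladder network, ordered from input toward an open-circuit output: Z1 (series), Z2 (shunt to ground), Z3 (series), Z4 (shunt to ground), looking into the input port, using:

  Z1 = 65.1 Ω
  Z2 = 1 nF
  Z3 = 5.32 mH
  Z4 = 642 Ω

Step 1 — Angular frequency: ω = 2π·f = 2π·1e+04 = 6.283e+04 rad/s.
Step 2 — Component impedances:
  Z1: Z = R = 65.1 Ω
  Z2: Z = 1/(jωC) = -j/(ω·C) = 0 - j1.592e+04 Ω
  Z3: Z = jωL = j·6.283e+04·0.00532 = 0 + j334.3 Ω
  Z4: Z = R = 642 Ω
Step 3 — Ladder network (open output): work backward from the far end, alternating series and parallel combinations. Z_in = 733.8 + j313.9 Ω = 798.1∠23.2° Ω.
Step 4 — Power factor: PF = cos(φ) = Re(Z)/|Z| = 733.8/798.1 = 0.9194.
Step 5 — Type: Im(Z) = 313.9 ⇒ lagging (phase φ = 23.2°).

PF = 0.9194 (lagging, φ = 23.2°)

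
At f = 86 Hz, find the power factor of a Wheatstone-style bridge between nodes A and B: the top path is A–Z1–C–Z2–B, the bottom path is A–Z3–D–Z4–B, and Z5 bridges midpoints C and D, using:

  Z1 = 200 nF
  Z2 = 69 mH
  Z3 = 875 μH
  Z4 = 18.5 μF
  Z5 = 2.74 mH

Step 1 — Angular frequency: ω = 2π·f = 2π·86 = 540.4 rad/s.
Step 2 — Component impedances:
  Z1: Z = 1/(jωC) = -j/(ω·C) = 0 - j9253 Ω
  Z2: Z = jωL = j·540.4·0.069 = 0 + j37.28 Ω
  Z3: Z = jωL = j·540.4·0.000875 = 0 + j0.4728 Ω
  Z4: Z = 1/(jωC) = -j/(ω·C) = 0 - j100 Ω
  Z5: Z = jωL = j·540.4·0.00274 = 0 + j1.481 Ω
Step 3 — Bridge requires nodal analysis (the Z5 bridge couples midpoints C and D, so the two paths cannot be reduced to a simple series/parallel combination). Setting node B to ground and injecting 1 A at node A, the 3-node admittance system at A, C, D solves to V_A = Z_AB = 0 + j63.77 Ω = 63.77∠90.0° Ω.
Step 4 — Power factor: PF = cos(φ) = Re(Z)/|Z| = 0/63.77 = 0.
Step 5 — Type: Im(Z) = 63.77 ⇒ lagging (phase φ = 90.0°).

PF = 0 (lagging, φ = 90.0°)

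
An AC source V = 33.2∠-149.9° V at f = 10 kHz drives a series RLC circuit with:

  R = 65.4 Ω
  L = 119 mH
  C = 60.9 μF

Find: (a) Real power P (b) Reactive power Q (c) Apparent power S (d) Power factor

Step 1 — Angular frequency: ω = 2π·f = 2π·1e+04 = 6.283e+04 rad/s.
Step 2 — Component impedances:
  R: Z = R = 65.4 Ω
  L: Z = jωL = j·6.283e+04·0.119 = 0 + j7477 Ω
  C: Z = 1/(jωC) = -j/(ω·C) = 0 - j0.2613 Ω
Step 3 — Series combination: Z_total = R + L + C = 65.4 + j7477 Ω = 7477∠89.5° Ω.
Step 4 — Source phasor: V = 33.2∠-149.9° V = -28.72 - j16.65 V.
Step 5 — Current: I = V / Z = -0.00226 + j0.003822 A = 0.00444∠120.6° A.
Step 6 — Complex power: S = V·I* = 0.001289 + j0.1474 VA.
Step 7 — Real power: P = Re(S) = 0.001289 W.
Step 8 — Reactive power: Q = Im(S) = 0.1474 VAR.
Step 9 — Apparent power: |S| = 0.1474 VA.
Step 10 — Power factor: PF = P/|S| = 0.008747 (lagging).

(a) P = 0.001289 W  (b) Q = 0.1474 VAR  (c) S = 0.1474 VA  (d) PF = 0.008747 (lagging)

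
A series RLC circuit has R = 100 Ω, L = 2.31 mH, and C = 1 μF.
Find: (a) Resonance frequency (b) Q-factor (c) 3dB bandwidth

Step 1 — Resonance: ω₀ = 1/√(LC) = 1/√(0.00231·1e-06) = 2.081e+04 rad/s.
Step 2 — f₀ = ω₀/(2π) = 3311 Hz.
Step 3 — Series Q: Q = ω₀L/R = 2.081e+04·0.00231/100 = 0.4806.
Step 4 — Bandwidth: Δω = ω₀/Q = 4.329e+04 rad/s; BW = Δω/(2π) = 6890 Hz.

(a) f₀ = 3311 Hz  (b) Q = 0.4806  (c) BW = 6890 Hz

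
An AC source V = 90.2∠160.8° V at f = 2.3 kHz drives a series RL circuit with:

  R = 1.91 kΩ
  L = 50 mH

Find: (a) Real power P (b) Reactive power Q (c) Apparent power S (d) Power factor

Step 1 — Angular frequency: ω = 2π·f = 2π·2300 = 1.445e+04 rad/s.
Step 2 — Component impedances:
  R: Z = R = 1910 Ω
  L: Z = jωL = j·1.445e+04·0.05 = 0 + j722.6 Ω
Step 3 — Series combination: Z_total = R + L = 1910 + j722.6 Ω = 2042∠20.7° Ω.
Step 4 — Source phasor: V = 90.2∠160.8° V = -85.18 + j29.66 V.
Step 5 — Current: I = V / Z = -0.03387 + j0.02835 A = 0.04417∠140.1° A.
Step 6 — Complex power: S = V·I* = 3.726 + j1.41 VA.
Step 7 — Real power: P = Re(S) = 3.726 W.
Step 8 — Reactive power: Q = Im(S) = 1.41 VAR.
Step 9 — Apparent power: |S| = 3.984 VA.
Step 10 — Power factor: PF = P/|S| = 0.9353 (lagging).

(a) P = 3.726 W  (b) Q = 1.41 VAR  (c) S = 3.984 VA  (d) PF = 0.9353 (lagging)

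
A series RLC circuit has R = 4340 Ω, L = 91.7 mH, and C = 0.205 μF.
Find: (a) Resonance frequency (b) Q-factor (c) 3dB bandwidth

Step 1 — Resonance: ω₀ = 1/√(LC) = 1/√(0.0917·2.05e-07) = 7294 rad/s.
Step 2 — f₀ = ω₀/(2π) = 1161 Hz.
Step 3 — Series Q: Q = ω₀L/R = 7294·0.0917/4340 = 0.1541.
Step 4 — Bandwidth: Δω = ω₀/Q = 4.733e+04 rad/s; BW = Δω/(2π) = 7533 Hz.

(a) f₀ = 1161 Hz  (b) Q = 0.1541  (c) BW = 7533 Hz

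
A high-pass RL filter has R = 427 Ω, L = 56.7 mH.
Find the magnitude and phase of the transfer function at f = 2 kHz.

Step 1 — Angular frequency: ω = 2π·2000 = 1.257e+04 rad/s.
Step 2 — Transfer function: H(jω) = jωL/(R + jωL).
Step 3 — Numerator jωL = j·712.5; denominator R + jωL = 427 + j712.5.
Step 4 — H = 0.7358 + j0.4409.
Step 5 — Magnitude: |H| = 0.8578 (-1.3 dB); phase: φ = 30.9°.

|H| = 0.8578 (-1.3 dB), φ = 30.9°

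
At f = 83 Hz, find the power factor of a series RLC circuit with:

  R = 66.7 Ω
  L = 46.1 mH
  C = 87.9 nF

Step 1 — Angular frequency: ω = 2π·f = 2π·83 = 521.5 rad/s.
Step 2 — Component impedances:
  R: Z = R = 66.7 Ω
  L: Z = jωL = j·521.5·0.0461 = 0 + j24.04 Ω
  C: Z = 1/(jωC) = -j/(ω·C) = 0 - j2.181e+04 Ω
Step 3 — Series combination: Z_total = R + L + C = 66.7 - j2.179e+04 Ω = 2.179e+04∠-89.8° Ω.
Step 4 — Power factor: PF = cos(φ) = Re(Z)/|Z| = 66.7/2.179e+04 = 0.003061.
Step 5 — Type: Im(Z) = -2.179e+04 ⇒ leading (phase φ = -89.8°).

PF = 0.003061 (leading, φ = -89.8°)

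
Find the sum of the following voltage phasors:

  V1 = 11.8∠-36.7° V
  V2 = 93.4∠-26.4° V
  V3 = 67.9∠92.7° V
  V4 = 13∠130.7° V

Step 1 — Convert each phasor to rectangular form:
  V1 = 11.8·(cos(-36.7°) + j·sin(-36.7°)) = 9.461 - j7.052 V
  V2 = 93.4·(cos(-26.4°) + j·sin(-26.4°)) = 83.66 - j41.53 V
  V3 = 67.9·(cos(92.7°) + j·sin(92.7°)) = -3.199 + j67.82 V
  V4 = 13·(cos(130.7°) + j·sin(130.7°)) = -8.477 + j9.856 V
Step 2 — Sum components: V_total = 81.44 + j29.1 V.
Step 3 — Convert to polar: |V_total| = 86.49 V, ∠V_total = 19.7°.

V_total = 86.49∠19.7° V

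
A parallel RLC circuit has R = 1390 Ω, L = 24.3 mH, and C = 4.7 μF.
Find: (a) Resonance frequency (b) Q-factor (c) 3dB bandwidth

Step 1 — Resonance: ω₀ = 1/√(LC) = 1/√(0.0243·4.7e-06) = 2959 rad/s.
Step 2 — f₀ = ω₀/(2π) = 470.9 Hz.
Step 3 — Parallel Q: Q = R/(ω₀L) = 1390/(2959·0.0243) = 19.33.
Step 4 — Bandwidth: Δω = ω₀/Q = 153.1 rad/s; BW = Δω/(2π) = 24.36 Hz.

(a) f₀ = 470.9 Hz  (b) Q = 19.33  (c) BW = 24.36 Hz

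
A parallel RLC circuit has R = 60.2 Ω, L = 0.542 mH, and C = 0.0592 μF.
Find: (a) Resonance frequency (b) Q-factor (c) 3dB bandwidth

Step 1 — Resonance: ω₀ = 1/√(LC) = 1/√(0.000542·5.92e-08) = 1.765e+05 rad/s.
Step 2 — f₀ = ω₀/(2π) = 2.81e+04 Hz.
Step 3 — Parallel Q: Q = R/(ω₀L) = 60.2/(1.765e+05·0.000542) = 0.6292.
Step 4 — Bandwidth: Δω = ω₀/Q = 2.806e+05 rad/s; BW = Δω/(2π) = 4.466e+04 Hz.

(a) f₀ = 2.81e+04 Hz  (b) Q = 0.6292  (c) BW = 4.466e+04 Hz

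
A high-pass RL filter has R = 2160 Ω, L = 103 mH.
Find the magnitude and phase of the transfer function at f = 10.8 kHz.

Step 1 — Angular frequency: ω = 2π·1.08e+04 = 6.786e+04 rad/s.
Step 2 — Transfer function: H(jω) = jωL/(R + jωL).
Step 3 — Numerator jωL = j·6989; denominator R + jωL = 2160 + j6989.
Step 4 — H = 0.9128 + j0.2821.
Step 5 — Magnitude: |H| = 0.9554 (-0.4 dB); phase: φ = 17.2°.

|H| = 0.9554 (-0.4 dB), φ = 17.2°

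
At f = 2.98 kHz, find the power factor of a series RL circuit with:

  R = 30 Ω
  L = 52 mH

Step 1 — Angular frequency: ω = 2π·f = 2π·2980 = 1.872e+04 rad/s.
Step 2 — Component impedances:
  R: Z = R = 30 Ω
  L: Z = jωL = j·1.872e+04·0.052 = 0 + j973.6 Ω
Step 3 — Series combination: Z_total = R + L = 30 + j973.6 Ω = 974.1∠88.2° Ω.
Step 4 — Power factor: PF = cos(φ) = Re(Z)/|Z| = 30/974.1 = 0.0308.
Step 5 — Type: Im(Z) = 973.6 ⇒ lagging (phase φ = 88.2°).

PF = 0.0308 (lagging, φ = 88.2°)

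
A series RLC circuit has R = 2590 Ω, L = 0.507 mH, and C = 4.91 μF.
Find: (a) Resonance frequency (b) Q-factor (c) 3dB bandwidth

Step 1 — Resonance: ω₀ = 1/√(LC) = 1/√(0.000507·4.91e-06) = 2.004e+04 rad/s.
Step 2 — f₀ = ω₀/(2π) = 3190 Hz.
Step 3 — Series Q: Q = ω₀L/R = 2.004e+04·0.000507/2590 = 0.003923.
Step 4 — Bandwidth: Δω = ω₀/Q = 5.108e+06 rad/s; BW = Δω/(2π) = 8.13e+05 Hz.

(a) f₀ = 3190 Hz  (b) Q = 0.003923  (c) BW = 8.13e+05 Hz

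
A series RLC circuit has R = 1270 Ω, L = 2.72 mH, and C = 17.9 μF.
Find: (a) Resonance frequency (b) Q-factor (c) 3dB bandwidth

Step 1 — Resonance: ω₀ = 1/√(LC) = 1/√(0.00272·1.79e-05) = 4532 rad/s.
Step 2 — f₀ = ω₀/(2π) = 721.3 Hz.
Step 3 — Series Q: Q = ω₀L/R = 4532·0.00272/1270 = 0.009706.
Step 4 — Bandwidth: Δω = ω₀/Q = 4.669e+05 rad/s; BW = Δω/(2π) = 7.431e+04 Hz.

(a) f₀ = 721.3 Hz  (b) Q = 0.009706  (c) BW = 7.431e+04 Hz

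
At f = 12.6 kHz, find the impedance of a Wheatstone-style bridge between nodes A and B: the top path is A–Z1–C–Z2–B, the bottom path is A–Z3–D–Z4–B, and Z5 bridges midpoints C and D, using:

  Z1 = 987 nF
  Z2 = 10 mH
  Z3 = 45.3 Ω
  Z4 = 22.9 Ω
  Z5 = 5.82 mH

Step 1 — Angular frequency: ω = 2π·f = 2π·1.26e+04 = 7.917e+04 rad/s.
Step 2 — Component impedances:
  Z1: Z = 1/(jωC) = -j/(ω·C) = 0 - j12.8 Ω
  Z2: Z = jωL = j·7.917e+04·0.01 = 0 + j791.7 Ω
  Z3: Z = R = 45.3 Ω
  Z4: Z = R = 22.9 Ω
  Z5: Z = jωL = j·7.917e+04·0.00582 = 0 + j460.8 Ω
Step 3 — Bridge requires nodal analysis (the Z5 bridge couples midpoints C and D, so the two paths cannot be reduced to a simple series/parallel combination). Setting node B to ground and injecting 1 A at node A, the 3-node admittance system at A, C, D solves to V_A = Z_AB = 66.39 + j10.47 Ω = 67.21∠9.0° Ω.

Z = 66.39 + j10.47 Ω = 67.21∠9.0° Ω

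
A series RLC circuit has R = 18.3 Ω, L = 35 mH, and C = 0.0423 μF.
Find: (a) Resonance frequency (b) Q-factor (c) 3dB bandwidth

Step 1 — Resonance condition Im(Z)=0 gives ω₀ = 1/√(LC).
Step 2 — ω₀ = 1/√(0.035·4.23e-08) = 2.599e+04 rad/s.
Step 3 — f₀ = ω₀/(2π) = 4136 Hz.
Step 4 — Series Q: Q = ω₀L/R = 2.599e+04·0.035/18.3 = 49.71.
Step 5 — 3dB bandwidth: Δω = ω₀/Q = 522.9 rad/s; BW = Δω/(2π) = 83.22 Hz.

(a) f₀ = 4136 Hz  (b) Q = 49.71  (c) BW = 83.22 Hz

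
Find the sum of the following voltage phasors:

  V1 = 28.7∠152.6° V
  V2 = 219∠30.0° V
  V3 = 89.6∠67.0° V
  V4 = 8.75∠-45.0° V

Step 1 — Convert each phasor to rectangular form:
  V1 = 28.7·(cos(152.6°) + j·sin(152.6°)) = -25.48 + j13.21 V
  V2 = 219·(cos(30.0°) + j·sin(30.0°)) = 189.7 + j109.5 V
  V3 = 89.6·(cos(67.0°) + j·sin(67.0°)) = 35.01 + j82.48 V
  V4 = 8.75·(cos(-45.0°) + j·sin(-45.0°)) = 6.187 - j6.187 V
Step 2 — Sum components: V_total = 205.4 + j199 V.
Step 3 — Convert to polar: |V_total| = 286 V, ∠V_total = 44.1°.

V_total = 286∠44.1° V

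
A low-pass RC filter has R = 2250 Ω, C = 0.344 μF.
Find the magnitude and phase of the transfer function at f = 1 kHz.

Step 1 — Angular frequency: ω = 2π·1000 = 6283 rad/s.
Step 2 — Transfer function: H(jω) = 1/(1 + jωRC).
Step 3 — Denominator: 1 + jωRC = 1 + j·6283·2250·3.44e-07 = 1 + j4.863.
Step 4 — H = 0.04057 - j0.1973.
Step 5 — Magnitude: |H| = 0.2014 (-13.9 dB); phase: φ = -78.4°.

|H| = 0.2014 (-13.9 dB), φ = -78.4°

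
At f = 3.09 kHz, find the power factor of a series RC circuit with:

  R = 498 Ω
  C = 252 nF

Step 1 — Angular frequency: ω = 2π·f = 2π·3090 = 1.942e+04 rad/s.
Step 2 — Component impedances:
  R: Z = R = 498 Ω
  C: Z = 1/(jωC) = -j/(ω·C) = 0 - j204.4 Ω
Step 3 — Series combination: Z_total = R + C = 498 - j204.4 Ω = 538.3∠-22.3° Ω.
Step 4 — Power factor: PF = cos(φ) = Re(Z)/|Z| = 498/538.3 = 0.9251.
Step 5 — Type: Im(Z) = -204.4 ⇒ leading (phase φ = -22.3°).

PF = 0.9251 (leading, φ = -22.3°)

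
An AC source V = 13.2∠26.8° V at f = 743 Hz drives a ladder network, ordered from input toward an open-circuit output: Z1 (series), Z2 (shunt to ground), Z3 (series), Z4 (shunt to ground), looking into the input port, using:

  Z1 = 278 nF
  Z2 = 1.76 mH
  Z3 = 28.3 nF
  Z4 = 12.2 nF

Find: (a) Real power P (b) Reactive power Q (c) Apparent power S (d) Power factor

Step 1 — Angular frequency: ω = 2π·f = 2π·743 = 4668 rad/s.
Step 2 — Component impedances:
  Z1: Z = 1/(jωC) = -j/(ω·C) = 0 - j770.5 Ω
  Z2: Z = jωL = j·4668·0.00176 = 0 + j8.216 Ω
  Z3: Z = 1/(jωC) = -j/(ω·C) = 0 - j7569 Ω
  Z4: Z = 1/(jωC) = -j/(ω·C) = 0 - j1.756e+04 Ω
Step 3 — Ladder network (open output): work backward from the far end, alternating series and parallel combinations. Z_in = 0 - j762.3 Ω = 762.3∠-90.0° Ω.
Step 4 — Source phasor: V = 13.2∠26.8° V = 11.78 + j5.952 V.
Step 5 — Current: I = V / Z = -0.007807 + j0.01546 A = 0.01732∠116.8° A.
Step 6 — Complex power: S = V·I* = 0 - j0.2286 VA.
Step 7 — Real power: P = Re(S) = 0 W.
Step 8 — Reactive power: Q = Im(S) = -0.2286 VAR.
Step 9 — Apparent power: |S| = 0.2286 VA.
Step 10 — Power factor: PF = P/|S| = 0 (leading).

(a) P = 0 W  (b) Q = -0.2286 VAR  (c) S = 0.2286 VA  (d) PF = 0 (leading)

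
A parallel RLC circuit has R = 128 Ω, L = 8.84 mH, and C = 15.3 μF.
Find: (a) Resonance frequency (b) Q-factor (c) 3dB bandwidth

Step 1 — Resonance: ω₀ = 1/√(LC) = 1/√(0.00884·1.53e-05) = 2719 rad/s.
Step 2 — f₀ = ω₀/(2π) = 432.8 Hz.
Step 3 — Parallel Q: Q = R/(ω₀L) = 128/(2719·0.00884) = 5.325.
Step 4 — Bandwidth: Δω = ω₀/Q = 510.6 rad/s; BW = Δω/(2π) = 81.27 Hz.

(a) f₀ = 432.8 Hz  (b) Q = 5.325  (c) BW = 81.27 Hz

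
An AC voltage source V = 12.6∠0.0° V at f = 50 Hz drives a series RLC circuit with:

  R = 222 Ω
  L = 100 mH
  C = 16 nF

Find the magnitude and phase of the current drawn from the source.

Step 1 — Angular frequency: ω = 2π·f = 2π·50 = 314.2 rad/s.
Step 2 — Component impedances:
  R: Z = R = 222 Ω
  L: Z = jωL = j·314.2·0.1 = 0 + j31.42 Ω
  C: Z = 1/(jωC) = -j/(ω·C) = 0 - j1.989e+05 Ω
Step 3 — Series combination: Z_total = R + L + C = 222 - j1.989e+05 Ω = 1.989e+05∠-89.9° Ω.
Step 4 — Source phasor: V = 12.6∠0.0° V = 12.6 V.
Step 5 — Ohm's law: I = V / Z_total = (12.6) / (222 - j1.989e+05) = 7.07e-08 + j6.334e-05 A.
Step 6 — Convert to polar: |I| = 6.334e-05 A, ∠I = 89.9°.

I = 6.334e-05∠89.9° A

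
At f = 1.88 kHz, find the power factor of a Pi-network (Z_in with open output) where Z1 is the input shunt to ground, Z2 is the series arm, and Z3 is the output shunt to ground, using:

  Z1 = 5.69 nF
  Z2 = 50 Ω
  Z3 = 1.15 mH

Step 1 — Angular frequency: ω = 2π·f = 2π·1880 = 1.181e+04 rad/s.
Step 2 — Component impedances:
  Z1: Z = 1/(jωC) = -j/(ω·C) = 0 - j1.488e+04 Ω
  Z2: Z = R = 50 Ω
  Z3: Z = jωL = j·1.181e+04·0.00115 = 0 + j13.58 Ω
Step 3 — With open output, the series arm Z2 and the output shunt Z3 appear in series to ground: Z2 + Z3 = 50 + j13.58 Ω.
Step 4 — Parallel with input shunt Z1: Z_in = Z1 || (Z2 + Z3) = 50.09 + j13.43 Ω = 51.86∠15.0° Ω.
Step 5 — Power factor: PF = cos(φ) = Re(Z)/|Z| = 50.09/51.86 = 0.9659.
Step 6 — Type: Im(Z) = 13.43 ⇒ lagging (phase φ = 15.0°).

PF = 0.9659 (lagging, φ = 15.0°)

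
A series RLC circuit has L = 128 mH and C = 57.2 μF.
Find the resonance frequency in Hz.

Step 1 — Resonance condition Im(Z)=0 gives ω₀ = 1/√(LC).
Step 2 — ω₀ = 1/√(0.128·5.72e-05) = 369.6 rad/s.
Step 3 — f₀ = ω₀/(2π) = 58.82 Hz.

f₀ = 58.82 Hz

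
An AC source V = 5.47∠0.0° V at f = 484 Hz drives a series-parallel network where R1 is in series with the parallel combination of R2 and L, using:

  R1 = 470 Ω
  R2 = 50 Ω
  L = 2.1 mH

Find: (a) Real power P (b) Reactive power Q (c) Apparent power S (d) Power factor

Step 1 — Angular frequency: ω = 2π·f = 2π·484 = 3041 rad/s.
Step 2 — Component impedances:
  R1: Z = R = 470 Ω
  R2: Z = R = 50 Ω
  L: Z = jωL = j·3041·0.0021 = 0 + j6.386 Ω
Step 3 — Parallel branch: R2 || L = 1/(1/R2 + 1/L) = 0.8026 + j6.284 Ω.
Step 4 — Series with R1: Z_total = R1 + (R2 || L) = 470.8 + j6.284 Ω = 470.8∠0.8° Ω.
Step 5 — Source phasor: V = 5.47∠0.0° V = 5.47 V.
Step 6 — Current: I = V / Z = 0.01162 - j0.000155 A = 0.01162∠-0.8° A.
Step 7 — Complex power: S = V·I* = 0.06354 + j0.0008481 VA.
Step 8 — Real power: P = Re(S) = 0.06354 W.
Step 9 — Reactive power: Q = Im(S) = 0.0008481 VAR.
Step 10 — Apparent power: |S| = 0.06355 VA.
Step 11 — Power factor: PF = P/|S| = 0.9999 (lagging).

(a) P = 0.06354 W  (b) Q = 0.0008481 VAR  (c) S = 0.06355 VA  (d) PF = 0.9999 (lagging)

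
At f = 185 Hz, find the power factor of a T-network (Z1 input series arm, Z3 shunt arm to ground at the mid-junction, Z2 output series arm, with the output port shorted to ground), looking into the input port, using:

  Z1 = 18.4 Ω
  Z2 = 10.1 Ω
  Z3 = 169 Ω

Step 1 — Angular frequency: ω = 2π·f = 2π·185 = 1162 rad/s.
Step 2 — Component impedances:
  Z1: Z = R = 18.4 Ω
  Z2: Z = R = 10.1 Ω
  Z3: Z = R = 169 Ω
Step 3 — With the output port shorted to ground, the output series arm Z2 runs from the junction to ground; the shunt arm Z3 also runs from the junction to ground. They appear in parallel: Z3 || Z2 = 9.53 Ω.
Step 4 — Series with input arm Z1: Z_in = Z1 + (Z3 || Z2) = 27.93 Ω = 27.93∠0.0° Ω.
Step 5 — Power factor: PF = cos(φ) = Re(Z)/|Z| = 27.93/27.93 = 1.
Step 6 — Type: Im(Z) = 0 ⇒ unity (phase φ = 0.0°).

PF = 1 (unity, φ = 0.0°)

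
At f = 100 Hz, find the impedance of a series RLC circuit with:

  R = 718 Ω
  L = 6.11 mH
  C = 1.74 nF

Step 1 — Angular frequency: ω = 2π·f = 2π·100 = 628.3 rad/s.
Step 2 — Component impedances:
  R: Z = R = 718 Ω
  L: Z = jωL = j·628.3·0.00611 = 0 + j3.839 Ω
  C: Z = 1/(jωC) = -j/(ω·C) = 0 - j9.147e+05 Ω
Step 3 — Series combination: Z_total = R + L + C = 718 - j9.147e+05 Ω = 9.147e+05∠-90.0° Ω.

Z = 718 - j9.147e+05 Ω = 9.147e+05∠-90.0° Ω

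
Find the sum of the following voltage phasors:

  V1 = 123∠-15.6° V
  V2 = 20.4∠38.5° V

Step 1 — Convert each phasor to rectangular form:
  V1 = 123·(cos(-15.6°) + j·sin(-15.6°)) = 118.5 - j33.08 V
  V2 = 20.4·(cos(38.5°) + j·sin(38.5°)) = 15.97 + j12.7 V
Step 2 — Sum components: V_total = 134.4 - j20.38 V.
Step 3 — Convert to polar: |V_total| = 136 V, ∠V_total = -8.6°.

V_total = 136∠-8.6° V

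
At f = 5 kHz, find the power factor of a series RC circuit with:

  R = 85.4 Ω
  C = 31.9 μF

Step 1 — Angular frequency: ω = 2π·f = 2π·5000 = 3.142e+04 rad/s.
Step 2 — Component impedances:
  R: Z = R = 85.4 Ω
  C: Z = 1/(jωC) = -j/(ω·C) = 0 - j0.9978 Ω
Step 3 — Series combination: Z_total = R + C = 85.4 - j0.9978 Ω = 85.41∠-0.7° Ω.
Step 4 — Power factor: PF = cos(φ) = Re(Z)/|Z| = 85.4/85.41 = 0.9999.
Step 5 — Type: Im(Z) = -0.9978 ⇒ leading (phase φ = -0.7°).

PF = 0.9999 (leading, φ = -0.7°)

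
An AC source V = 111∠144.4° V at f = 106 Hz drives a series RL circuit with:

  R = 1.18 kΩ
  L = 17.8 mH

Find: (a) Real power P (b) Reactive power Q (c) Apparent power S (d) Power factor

Step 1 — Angular frequency: ω = 2π·f = 2π·106 = 666 rad/s.
Step 2 — Component impedances:
  R: Z = R = 1180 Ω
  L: Z = jωL = j·666·0.0178 = 0 + j11.86 Ω
Step 3 — Series combination: Z_total = R + L = 1180 + j11.86 Ω = 1180∠0.6° Ω.
Step 4 — Source phasor: V = 111∠144.4° V = -90.25 + j64.62 V.
Step 5 — Current: I = V / Z = -0.07593 + j0.05552 A = 0.09406∠143.8° A.
Step 6 — Complex power: S = V·I* = 10.44 + j0.1049 VA.
Step 7 — Real power: P = Re(S) = 10.44 W.
Step 8 — Reactive power: Q = Im(S) = 0.1049 VAR.
Step 9 — Apparent power: |S| = 10.44 VA.
Step 10 — Power factor: PF = P/|S| = 0.9999 (lagging).

(a) P = 10.44 W  (b) Q = 0.1049 VAR  (c) S = 10.44 VA  (d) PF = 0.9999 (lagging)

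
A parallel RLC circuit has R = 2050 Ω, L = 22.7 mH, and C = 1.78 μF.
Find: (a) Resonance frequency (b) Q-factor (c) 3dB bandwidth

Step 1 — Resonance: ω₀ = 1/√(LC) = 1/√(0.0227·1.78e-06) = 4975 rad/s.
Step 2 — f₀ = ω₀/(2π) = 791.8 Hz.
Step 3 — Parallel Q: Q = R/(ω₀L) = 2050/(4975·0.0227) = 18.15.
Step 4 — Bandwidth: Δω = ω₀/Q = 274 rad/s; BW = Δω/(2π) = 43.62 Hz.

(a) f₀ = 791.8 Hz  (b) Q = 18.15  (c) BW = 43.62 Hz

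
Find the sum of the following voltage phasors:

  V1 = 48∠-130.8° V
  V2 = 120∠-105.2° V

Step 1 — Convert each phasor to rectangular form:
  V1 = 48·(cos(-130.8°) + j·sin(-130.8°)) = -31.36 - j36.34 V
  V2 = 120·(cos(-105.2°) + j·sin(-105.2°)) = -31.46 - j115.8 V
Step 2 — Sum components: V_total = -62.83 - j152.1 V.
Step 3 — Convert to polar: |V_total| = 164.6 V, ∠V_total = -112.4°.

V_total = 164.6∠-112.4° V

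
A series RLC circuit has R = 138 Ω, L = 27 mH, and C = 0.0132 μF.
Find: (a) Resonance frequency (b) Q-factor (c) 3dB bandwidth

Step 1 — Resonance: ω₀ = 1/√(LC) = 1/√(0.027·1.32e-08) = 5.297e+04 rad/s.
Step 2 — f₀ = ω₀/(2π) = 8430 Hz.
Step 3 — Series Q: Q = ω₀L/R = 5.297e+04·0.027/138 = 10.36.
Step 4 — Bandwidth: Δω = ω₀/Q = 5111 rad/s; BW = Δω/(2π) = 813.5 Hz.

(a) f₀ = 8430 Hz  (b) Q = 10.36  (c) BW = 813.5 Hz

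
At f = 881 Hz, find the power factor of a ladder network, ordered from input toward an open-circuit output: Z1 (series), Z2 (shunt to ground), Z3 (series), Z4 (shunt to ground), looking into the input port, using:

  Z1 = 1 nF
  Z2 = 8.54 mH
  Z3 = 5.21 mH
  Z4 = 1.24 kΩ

Step 1 — Angular frequency: ω = 2π·f = 2π·881 = 5535 rad/s.
Step 2 — Component impedances:
  Z1: Z = 1/(jωC) = -j/(ω·C) = 0 - j1.807e+05 Ω
  Z2: Z = jωL = j·5535·0.00854 = 0 + j47.27 Ω
  Z3: Z = jωL = j·5535·0.00521 = 0 + j28.84 Ω
  Z4: Z = R = 1240 Ω
Step 3 — Ladder network (open output): work backward from the far end, alternating series and parallel combinations. Z_in = 1.795 - j1.806e+05 Ω = 1.806e+05∠-90.0° Ω.
Step 4 — Power factor: PF = cos(φ) = Re(Z)/|Z| = 1.7954/1.8061e+05 = 9.941e-06.
Step 5 — Type: Im(Z) = -1.806e+05 ⇒ leading (phase φ = -90.0°).

PF = 9.941e-06 (leading, φ = -90.0°)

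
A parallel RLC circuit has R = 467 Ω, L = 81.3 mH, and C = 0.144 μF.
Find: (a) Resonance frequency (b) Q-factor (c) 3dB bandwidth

Step 1 — Resonance: ω₀ = 1/√(LC) = 1/√(0.0813·1.44e-07) = 9242 rad/s.
Step 2 — f₀ = ω₀/(2π) = 1471 Hz.
Step 3 — Parallel Q: Q = R/(ω₀L) = 467/(9242·0.0813) = 0.6215.
Step 4 — Bandwidth: Δω = ω₀/Q = 1.487e+04 rad/s; BW = Δω/(2π) = 2367 Hz.

(a) f₀ = 1471 Hz  (b) Q = 0.6215  (c) BW = 2367 Hz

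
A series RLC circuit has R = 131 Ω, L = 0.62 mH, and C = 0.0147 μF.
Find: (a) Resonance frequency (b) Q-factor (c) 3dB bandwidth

Step 1 — Resonance: ω₀ = 1/√(LC) = 1/√(0.00062·1.47e-08) = 3.312e+05 rad/s.
Step 2 — f₀ = ω₀/(2π) = 5.272e+04 Hz.
Step 3 — Series Q: Q = ω₀L/R = 3.312e+05·0.00062/131 = 1.568.
Step 4 — Bandwidth: Δω = ω₀/Q = 2.113e+05 rad/s; BW = Δω/(2π) = 3.363e+04 Hz.

(a) f₀ = 5.272e+04 Hz  (b) Q = 1.568  (c) BW = 3.363e+04 Hz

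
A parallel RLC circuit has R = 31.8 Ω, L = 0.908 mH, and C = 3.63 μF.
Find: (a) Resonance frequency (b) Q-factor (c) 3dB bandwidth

Step 1 — Resonance: ω₀ = 1/√(LC) = 1/√(0.000908·3.63e-06) = 1.742e+04 rad/s.
Step 2 — f₀ = ω₀/(2π) = 2772 Hz.
Step 3 — Parallel Q: Q = R/(ω₀L) = 31.8/(1.742e+04·0.000908) = 2.011.
Step 4 — Bandwidth: Δω = ω₀/Q = 8663 rad/s; BW = Δω/(2π) = 1379 Hz.

(a) f₀ = 2772 Hz  (b) Q = 2.011  (c) BW = 1379 Hz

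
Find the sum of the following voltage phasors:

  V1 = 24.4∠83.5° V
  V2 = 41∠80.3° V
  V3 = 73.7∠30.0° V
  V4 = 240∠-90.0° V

Step 1 — Convert each phasor to rectangular form:
  V1 = 24.4·(cos(83.5°) + j·sin(83.5°)) = 2.762 + j24.24 V
  V2 = 41·(cos(80.3°) + j·sin(80.3°)) = 6.908 + j40.41 V
  V3 = 73.7·(cos(30.0°) + j·sin(30.0°)) = 63.83 + j36.85 V
  V4 = 240·(cos(-90.0°) + j·sin(-90.0°)) = 0 - j240 V
Step 2 — Sum components: V_total = 73.5 - j138.5 V.
Step 3 — Convert to polar: |V_total| = 156.8 V, ∠V_total = -62.0°.

V_total = 156.8∠-62.0° V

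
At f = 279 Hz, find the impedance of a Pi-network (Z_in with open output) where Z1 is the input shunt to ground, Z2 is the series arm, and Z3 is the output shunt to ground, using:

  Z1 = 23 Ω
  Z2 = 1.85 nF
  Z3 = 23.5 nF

Step 1 — Angular frequency: ω = 2π·f = 2π·279 = 1753 rad/s.
Step 2 — Component impedances:
  Z1: Z = R = 23 Ω
  Z2: Z = 1/(jωC) = -j/(ω·C) = 0 - j3.084e+05 Ω
  Z3: Z = 1/(jωC) = -j/(ω·C) = 0 - j2.427e+04 Ω
Step 3 — With open output, the series arm Z2 and the output shunt Z3 appear in series to ground: Z2 + Z3 = 0 - j3.326e+05 Ω.
Step 4 — Parallel with input shunt Z1: Z_in = Z1 || (Z2 + Z3) = 23 - j0.00159 Ω = 23∠-0.0° Ω.

Z = 23 - j0.00159 Ω = 23∠-0.0° Ω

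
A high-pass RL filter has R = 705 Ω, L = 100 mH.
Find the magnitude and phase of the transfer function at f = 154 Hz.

Step 1 — Angular frequency: ω = 2π·154 = 967.6 rad/s.
Step 2 — Transfer function: H(jω) = jωL/(R + jωL).
Step 3 — Numerator jωL = j·96.76; denominator R + jωL = 705 + j96.76.
Step 4 — H = 0.01849 + j0.1347.
Step 5 — Magnitude: |H| = 0.136 (-17.3 dB); phase: φ = 82.2°.

|H| = 0.136 (-17.3 dB), φ = 82.2°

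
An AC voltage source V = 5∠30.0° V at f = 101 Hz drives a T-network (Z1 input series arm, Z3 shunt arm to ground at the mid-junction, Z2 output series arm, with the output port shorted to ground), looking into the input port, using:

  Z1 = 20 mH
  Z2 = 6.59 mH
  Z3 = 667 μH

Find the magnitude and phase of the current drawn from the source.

Step 1 — Angular frequency: ω = 2π·f = 2π·101 = 634.6 rad/s.
Step 2 — Component impedances:
  Z1: Z = jωL = j·634.6·0.02 = 0 + j12.69 Ω
  Z2: Z = jωL = j·634.6·0.00659 = 0 + j4.182 Ω
  Z3: Z = jωL = j·634.6·0.000667 = 0 + j0.4233 Ω
Step 3 — With the output port shorted to ground, the output series arm Z2 runs from the junction to ground; the shunt arm Z3 also runs from the junction to ground. They appear in parallel: Z3 || Z2 = 0 + j0.3844 Ω.
Step 4 — Series with input arm Z1: Z_in = Z1 + (Z3 || Z2) = 0 + j13.08 Ω = 13.08∠90.0° Ω.
Step 5 — Source phasor: V = 5∠30.0° V = 4.33 + j2.5 V.
Step 6 — Ohm's law: I = V / Z_total = (4.33 + j2.5) / (0 + j13.08) = 0.1912 - j0.3311 A.
Step 7 — Convert to polar: |I| = 0.3824 A, ∠I = -60.0°.

I = 0.3824∠-60.0° A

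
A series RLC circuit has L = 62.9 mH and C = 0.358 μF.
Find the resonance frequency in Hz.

Step 1 — Resonance condition Im(Z)=0 gives ω₀ = 1/√(LC).
Step 2 — ω₀ = 1/√(0.0629·3.58e-07) = 6664 rad/s.
Step 3 — f₀ = ω₀/(2π) = 1061 Hz.

f₀ = 1061 Hz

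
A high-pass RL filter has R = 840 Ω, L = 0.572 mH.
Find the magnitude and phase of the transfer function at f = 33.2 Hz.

Step 1 — Angular frequency: ω = 2π·33.2 = 208.6 rad/s.
Step 2 — Transfer function: H(jω) = jωL/(R + jωL).
Step 3 — Numerator jωL = j·0.1193; denominator R + jωL = 840 + j0.1193.
Step 4 — H = 2.018e-08 + j0.000142.
Step 5 — Magnitude: |H| = 0.000142 (-77.0 dB); phase: φ = 90.0°.

|H| = 0.000142 (-77.0 dB), φ = 90.0°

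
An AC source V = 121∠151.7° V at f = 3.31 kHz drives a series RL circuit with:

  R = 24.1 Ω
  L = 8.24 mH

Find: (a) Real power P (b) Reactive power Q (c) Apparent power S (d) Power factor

Step 1 — Angular frequency: ω = 2π·f = 2π·3310 = 2.08e+04 rad/s.
Step 2 — Component impedances:
  R: Z = R = 24.1 Ω
  L: Z = jωL = j·2.08e+04·0.00824 = 0 + j171.4 Ω
Step 3 — Series combination: Z_total = R + L = 24.1 + j171.4 Ω = 173.1∠82.0° Ω.
Step 4 — Source phasor: V = 121∠151.7° V = -106.5 + j57.36 V.
Step 5 — Current: I = V / Z = 0.2425 + j0.6558 A = 0.6992∠69.7° A.
Step 6 — Complex power: S = V·I* = 11.78 + j83.78 VA.
Step 7 — Real power: P = Re(S) = 11.78 W.
Step 8 — Reactive power: Q = Im(S) = 83.78 VAR.
Step 9 — Apparent power: |S| = 84.6 VA.
Step 10 — Power factor: PF = P/|S| = 0.1393 (lagging).

(a) P = 11.78 W  (b) Q = 83.78 VAR  (c) S = 84.6 VA  (d) PF = 0.1393 (lagging)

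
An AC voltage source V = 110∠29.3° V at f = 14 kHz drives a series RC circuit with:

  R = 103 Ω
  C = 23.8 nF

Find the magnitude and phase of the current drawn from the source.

Step 1 — Angular frequency: ω = 2π·f = 2π·1.4e+04 = 8.796e+04 rad/s.
Step 2 — Component impedances:
  R: Z = R = 103 Ω
  C: Z = 1/(jωC) = -j/(ω·C) = 0 - j477.7 Ω
Step 3 — Series combination: Z_total = R + C = 103 - j477.7 Ω = 488.6∠-77.8° Ω.
Step 4 — Source phasor: V = 110∠29.3° V = 95.93 + j53.83 V.
Step 5 — Ohm's law: I = V / Z_total = (95.93 + j53.83) / (103 - j477.7) = -0.06631 + j0.2151 A.
Step 6 — Convert to polar: |I| = 0.2251 A, ∠I = 107.1°.

I = 0.2251∠107.1° A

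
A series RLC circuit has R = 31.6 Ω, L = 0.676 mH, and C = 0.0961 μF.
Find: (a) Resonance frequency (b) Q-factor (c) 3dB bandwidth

Step 1 — Resonance condition Im(Z)=0 gives ω₀ = 1/√(LC).
Step 2 — ω₀ = 1/√(0.000676·9.61e-08) = 1.241e+05 rad/s.
Step 3 — f₀ = ω₀/(2π) = 1.975e+04 Hz.
Step 4 — Series Q: Q = ω₀L/R = 1.241e+05·0.000676/31.6 = 2.654.
Step 5 — 3dB bandwidth: Δω = ω₀/Q = 4.675e+04 rad/s; BW = Δω/(2π) = 7440 Hz.

(a) f₀ = 1.975e+04 Hz  (b) Q = 2.654  (c) BW = 7440 Hz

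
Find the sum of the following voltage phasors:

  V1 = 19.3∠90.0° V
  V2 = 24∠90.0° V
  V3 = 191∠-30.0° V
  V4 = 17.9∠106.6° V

Step 1 — Convert each phasor to rectangular form:
  V1 = 19.3·(cos(90.0°) + j·sin(90.0°)) = 0 + j19.3 V
  V2 = 24·(cos(90.0°) + j·sin(90.0°)) = 0 + j24 V
  V3 = 191·(cos(-30.0°) + j·sin(-30.0°)) = 165.4 - j95.5 V
  V4 = 17.9·(cos(106.6°) + j·sin(106.6°)) = -5.114 + j17.15 V
Step 2 — Sum components: V_total = 160.3 - j35.05 V.
Step 3 — Convert to polar: |V_total| = 164.1 V, ∠V_total = -12.3°.

V_total = 164.1∠-12.3° V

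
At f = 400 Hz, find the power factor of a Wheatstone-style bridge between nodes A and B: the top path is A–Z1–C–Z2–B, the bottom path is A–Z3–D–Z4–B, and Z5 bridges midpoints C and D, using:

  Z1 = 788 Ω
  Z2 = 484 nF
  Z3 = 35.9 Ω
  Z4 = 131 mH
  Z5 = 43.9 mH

Step 1 — Angular frequency: ω = 2π·f = 2π·400 = 2513 rad/s.
Step 2 — Component impedances:
  Z1: Z = R = 788 Ω
  Z2: Z = 1/(jωC) = -j/(ω·C) = 0 - j822.1 Ω
  Z3: Z = R = 35.9 Ω
  Z4: Z = jωL = j·2513·0.131 = 0 + j329.2 Ω
  Z5: Z = jωL = j·2513·0.0439 = 0 + j110.3 Ω
Step 3 — Bridge requires nodal analysis (the Z5 bridge couples midpoints C and D, so the two paths cannot be reduced to a simple series/parallel combination). Setting node B to ground and injecting 1 A at node A, the 3-node admittance system at A, C, D solves to V_A = Z_AB = 46.4 + j619.1 Ω = 620.8∠85.7° Ω.
Step 4 — Power factor: PF = cos(φ) = Re(Z)/|Z| = 46.4/620.8 = 0.07474.
Step 5 — Type: Im(Z) = 619.1 ⇒ lagging (phase φ = 85.7°).

PF = 0.07474 (lagging, φ = 85.7°)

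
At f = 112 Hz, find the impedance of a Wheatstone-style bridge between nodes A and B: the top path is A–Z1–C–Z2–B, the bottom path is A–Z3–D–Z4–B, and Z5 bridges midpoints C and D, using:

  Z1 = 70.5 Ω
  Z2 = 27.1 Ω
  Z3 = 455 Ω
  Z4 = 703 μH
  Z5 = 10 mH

Step 1 — Angular frequency: ω = 2π·f = 2π·112 = 703.7 rad/s.
Step 2 — Component impedances:
  Z1: Z = R = 70.5 Ω
  Z2: Z = R = 27.1 Ω
  Z3: Z = R = 455 Ω
  Z4: Z = jωL = j·703.7·0.000703 = 0 + j0.4947 Ω
  Z5: Z = jωL = j·703.7·0.01 = 0 + j7.037 Ω
Step 3 — Bridge requires nodal analysis (the Z5 bridge couples midpoints C and D, so the two paths cannot be reduced to a simple series/parallel combination). Setting node B to ground and injecting 1 A at node A, the 3-node admittance system at A, C, D solves to V_A = Z_AB = 62.58 + j5.322 Ω = 62.81∠4.9° Ω.

Z = 62.58 + j5.322 Ω = 62.81∠4.9° Ω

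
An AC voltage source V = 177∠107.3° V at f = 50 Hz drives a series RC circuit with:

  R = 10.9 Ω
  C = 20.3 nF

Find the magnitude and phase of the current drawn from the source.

Step 1 — Angular frequency: ω = 2π·f = 2π·50 = 314.2 rad/s.
Step 2 — Component impedances:
  R: Z = R = 10.9 Ω
  C: Z = 1/(jωC) = -j/(ω·C) = 0 - j1.568e+05 Ω
Step 3 — Series combination: Z_total = R + C = 10.9 - j1.568e+05 Ω = 1.568e+05∠-90.0° Ω.
Step 4 — Source phasor: V = 177∠107.3° V = -52.64 + j169 V.
Step 5 — Ohm's law: I = V / Z_total = (-52.64 + j169) / (10.9 - j1.568e+05) = -0.001078 - j0.0003356 A.
Step 6 — Convert to polar: |I| = 0.001129 A, ∠I = -162.7°.

I = 0.001129∠-162.7° A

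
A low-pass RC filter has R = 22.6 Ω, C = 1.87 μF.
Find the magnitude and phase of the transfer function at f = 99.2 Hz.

Step 1 — Angular frequency: ω = 2π·99.2 = 623.3 rad/s.
Step 2 — Transfer function: H(jω) = 1/(1 + jωRC).
Step 3 — Denominator: 1 + jωRC = 1 + j·623.3·22.6·1.87e-06 = 1 + j0.02634.
Step 4 — H = 0.9993 - j0.02632.
Step 5 — Magnitude: |H| = 0.9997 (-0.0 dB); phase: φ = -1.5°.

|H| = 0.9997 (-0.0 dB), φ = -1.5°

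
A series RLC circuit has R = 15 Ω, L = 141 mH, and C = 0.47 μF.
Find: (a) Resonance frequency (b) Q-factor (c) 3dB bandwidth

Step 1 — Resonance: ω₀ = 1/√(LC) = 1/√(0.141·4.7e-07) = 3885 rad/s.
Step 2 — f₀ = ω₀/(2π) = 618.2 Hz.
Step 3 — Series Q: Q = ω₀L/R = 3885·0.141/15 = 36.51.
Step 4 — Bandwidth: Δω = ω₀/Q = 106.4 rad/s; BW = Δω/(2π) = 16.93 Hz.

(a) f₀ = 618.2 Hz  (b) Q = 36.51  (c) BW = 16.93 Hz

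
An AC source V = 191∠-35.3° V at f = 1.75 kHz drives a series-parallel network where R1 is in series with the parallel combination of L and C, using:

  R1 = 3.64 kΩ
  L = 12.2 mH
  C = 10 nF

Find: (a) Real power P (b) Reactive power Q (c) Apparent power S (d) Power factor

Step 1 — Angular frequency: ω = 2π·f = 2π·1750 = 1.1e+04 rad/s.
Step 2 — Component impedances:
  R1: Z = R = 3640 Ω
  L: Z = jωL = j·1.1e+04·0.0122 = 0 + j134.1 Ω
  C: Z = 1/(jωC) = -j/(ω·C) = 0 - j9095 Ω
Step 3 — Parallel branch: L || C = 1/(1/L + 1/C) = 0 + j136.2 Ω.
Step 4 — Series with R1: Z_total = R1 + (L || C) = 3640 + j136.2 Ω = 3643∠2.1° Ω.
Step 5 — Source phasor: V = 191∠-35.3° V = 155.9 - j110.4 V.
Step 6 — Current: I = V / Z = 0.04163 - j0.03188 A = 0.05244∠-37.4° A.
Step 7 — Complex power: S = V·I* = 10.01 + j0.3744 VA.
Step 8 — Real power: P = Re(S) = 10.01 W.
Step 9 — Reactive power: Q = Im(S) = 0.3744 VAR.
Step 10 — Apparent power: |S| = 10.02 VA.
Step 11 — Power factor: PF = P/|S| = 0.9993 (lagging).

(a) P = 10.01 W  (b) Q = 0.3744 VAR  (c) S = 10.02 VA  (d) PF = 0.9993 (lagging)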